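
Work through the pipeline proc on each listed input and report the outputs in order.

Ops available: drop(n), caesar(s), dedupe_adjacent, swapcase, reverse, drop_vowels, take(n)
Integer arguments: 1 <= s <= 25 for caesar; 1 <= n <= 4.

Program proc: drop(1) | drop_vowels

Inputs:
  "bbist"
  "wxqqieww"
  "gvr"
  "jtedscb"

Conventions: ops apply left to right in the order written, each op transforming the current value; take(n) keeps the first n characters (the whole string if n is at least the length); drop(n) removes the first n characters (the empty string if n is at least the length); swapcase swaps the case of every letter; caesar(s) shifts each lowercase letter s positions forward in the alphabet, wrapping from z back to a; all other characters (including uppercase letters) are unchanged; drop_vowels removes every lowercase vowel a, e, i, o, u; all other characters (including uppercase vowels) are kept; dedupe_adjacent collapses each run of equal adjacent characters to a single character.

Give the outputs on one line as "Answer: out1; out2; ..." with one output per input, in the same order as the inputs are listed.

Execution, op by op:
  "bbist" -> "bist" -> "bst"
  "wxqqieww" -> "xqqieww" -> "xqqww"
  "gvr" -> "vr" -> "vr"
  "jtedscb" -> "tedscb" -> "tdscb"

"bst"; "xqqww"; "vr"; "tdscb"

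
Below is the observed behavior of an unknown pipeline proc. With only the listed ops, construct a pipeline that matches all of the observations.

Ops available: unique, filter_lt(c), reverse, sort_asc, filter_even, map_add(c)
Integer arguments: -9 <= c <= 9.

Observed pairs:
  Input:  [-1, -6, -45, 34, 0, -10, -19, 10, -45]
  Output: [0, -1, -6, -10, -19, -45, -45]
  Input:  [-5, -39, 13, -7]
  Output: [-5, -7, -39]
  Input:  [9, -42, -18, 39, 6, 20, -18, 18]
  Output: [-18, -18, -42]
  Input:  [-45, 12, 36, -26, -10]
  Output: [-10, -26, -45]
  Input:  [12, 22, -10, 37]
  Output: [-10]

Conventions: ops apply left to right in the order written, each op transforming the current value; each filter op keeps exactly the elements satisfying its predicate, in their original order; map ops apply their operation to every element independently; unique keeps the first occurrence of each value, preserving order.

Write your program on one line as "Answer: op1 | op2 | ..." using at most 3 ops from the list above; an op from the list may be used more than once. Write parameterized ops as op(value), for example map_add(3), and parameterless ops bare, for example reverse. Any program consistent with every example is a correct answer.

sort_asc | filter_lt(2) | reverse

Check, running the answer program on each example:
  [-1, -6, -45, 34, 0, -10, -19, 10, -45] -> [-45, -45, -19, -10, -6, -1, 0, 10, 34] -> [-45, -45, -19, -10, -6, -1, 0] -> [0, -1, -6, -10, -19, -45, -45]
  [-5, -39, 13, -7] -> [-39, -7, -5, 13] -> [-39, -7, -5] -> [-5, -7, -39]
  [9, -42, -18, 39, 6, 20, -18, 18] -> [-42, -18, -18, 6, 9, 18, 20, 39] -> [-42, -18, -18] -> [-18, -18, -42]
  [-45, 12, 36, -26, -10] -> [-45, -26, -10, 12, 36] -> [-45, -26, -10] -> [-10, -26, -45]
  [12, 22, -10, 37] -> [-10, 12, 22, 37] -> [-10] -> [-10]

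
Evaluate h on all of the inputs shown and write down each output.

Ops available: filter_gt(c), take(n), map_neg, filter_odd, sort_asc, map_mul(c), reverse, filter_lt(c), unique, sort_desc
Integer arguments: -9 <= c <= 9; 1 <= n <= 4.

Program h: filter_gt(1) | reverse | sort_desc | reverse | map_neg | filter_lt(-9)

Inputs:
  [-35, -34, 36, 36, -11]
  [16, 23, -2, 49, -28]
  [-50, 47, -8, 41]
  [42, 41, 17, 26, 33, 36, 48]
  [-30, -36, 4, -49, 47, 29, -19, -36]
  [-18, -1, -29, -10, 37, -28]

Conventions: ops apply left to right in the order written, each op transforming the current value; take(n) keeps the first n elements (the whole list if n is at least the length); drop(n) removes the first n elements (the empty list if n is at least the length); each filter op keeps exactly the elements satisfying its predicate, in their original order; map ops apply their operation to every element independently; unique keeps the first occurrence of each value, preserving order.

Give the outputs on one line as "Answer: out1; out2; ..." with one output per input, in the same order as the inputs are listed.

Execution, op by op:
  [-35, -34, 36, 36, -11] -> [36, 36] -> [36, 36] -> [36, 36] -> [36, 36] -> [-36, -36] -> [-36, -36]
  [16, 23, -2, 49, -28] -> [16, 23, 49] -> [49, 23, 16] -> [49, 23, 16] -> [16, 23, 49] -> [-16, -23, -49] -> [-16, -23, -49]
  [-50, 47, -8, 41] -> [47, 41] -> [41, 47] -> [47, 41] -> [41, 47] -> [-41, -47] -> [-41, -47]
  [42, 41, 17, 26, 33, 36, 48] -> [42, 41, 17, 26, 33, 36, 48] -> [48, 36, 33, 26, 17, 41, 42] -> [48, 42, 41, 36, 33, 26, 17] -> [17, 26, 33, 36, 41, 42, 48] -> [-17, -26, -33, -36, -41, -42, -48] -> [-17, -26, -33, -36, -41, -42, -48]
  [-30, -36, 4, -49, 47, 29, -19, -36] -> [4, 47, 29] -> [29, 47, 4] -> [47, 29, 4] -> [4, 29, 47] -> [-4, -29, -47] -> [-29, -47]
  [-18, -1, -29, -10, 37, -28] -> [37] -> [37] -> [37] -> [37] -> [-37] -> [-37]

[-36, -36]; [-16, -23, -49]; [-41, -47]; [-17, -26, -33, -36, -41, -42, -48]; [-29, -47]; [-37]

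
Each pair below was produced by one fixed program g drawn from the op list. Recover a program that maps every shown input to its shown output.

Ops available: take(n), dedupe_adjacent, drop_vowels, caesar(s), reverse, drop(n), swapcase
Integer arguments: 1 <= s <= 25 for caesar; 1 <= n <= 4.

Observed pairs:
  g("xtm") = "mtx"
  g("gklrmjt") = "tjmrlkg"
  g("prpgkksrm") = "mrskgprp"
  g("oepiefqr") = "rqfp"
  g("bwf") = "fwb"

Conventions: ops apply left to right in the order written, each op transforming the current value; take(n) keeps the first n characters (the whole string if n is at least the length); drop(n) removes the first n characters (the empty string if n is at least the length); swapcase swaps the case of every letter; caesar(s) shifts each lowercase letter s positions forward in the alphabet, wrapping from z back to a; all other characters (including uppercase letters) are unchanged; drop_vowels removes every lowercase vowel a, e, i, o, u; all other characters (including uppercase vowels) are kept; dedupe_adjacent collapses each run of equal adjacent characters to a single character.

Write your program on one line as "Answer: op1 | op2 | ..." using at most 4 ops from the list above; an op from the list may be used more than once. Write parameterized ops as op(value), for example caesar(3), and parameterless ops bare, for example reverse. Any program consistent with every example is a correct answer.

dedupe_adjacent | drop_vowels | reverse

Check, running the answer program on each example:
  "xtm" -> "xtm" -> "xtm" -> "mtx"
  "gklrmjt" -> "gklrmjt" -> "gklrmjt" -> "tjmrlkg"
  "prpgkksrm" -> "prpgksrm" -> "prpgksrm" -> "mrskgprp"
  "oepiefqr" -> "oepiefqr" -> "pfqr" -> "rqfp"
  "bwf" -> "bwf" -> "bwf" -> "fwb"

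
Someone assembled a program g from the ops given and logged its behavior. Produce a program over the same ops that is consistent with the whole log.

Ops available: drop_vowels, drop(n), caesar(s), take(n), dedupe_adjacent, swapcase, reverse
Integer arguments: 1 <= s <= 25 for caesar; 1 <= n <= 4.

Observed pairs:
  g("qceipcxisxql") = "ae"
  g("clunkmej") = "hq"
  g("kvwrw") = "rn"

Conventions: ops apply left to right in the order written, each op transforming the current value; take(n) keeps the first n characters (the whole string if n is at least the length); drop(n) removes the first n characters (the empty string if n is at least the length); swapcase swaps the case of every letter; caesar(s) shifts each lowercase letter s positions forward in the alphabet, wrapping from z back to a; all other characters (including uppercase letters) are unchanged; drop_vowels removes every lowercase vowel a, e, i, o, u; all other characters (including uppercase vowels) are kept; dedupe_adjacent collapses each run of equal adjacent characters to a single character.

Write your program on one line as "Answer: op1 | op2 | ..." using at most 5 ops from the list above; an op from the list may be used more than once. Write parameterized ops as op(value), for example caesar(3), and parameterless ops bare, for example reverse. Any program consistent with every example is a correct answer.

caesar(24) | drop_vowels | take(2) | caesar(24)

Check, running the answer program on each example:
  "qceipcxisxql" -> "oacgnavgqvoj" -> "cgnvgqvj" -> "cg" -> "ae"
  "clunkmej" -> "ajslikch" -> "jslkch" -> "js" -> "hq"
  "kvwrw" -> "itupu" -> "tp" -> "tp" -> "rn"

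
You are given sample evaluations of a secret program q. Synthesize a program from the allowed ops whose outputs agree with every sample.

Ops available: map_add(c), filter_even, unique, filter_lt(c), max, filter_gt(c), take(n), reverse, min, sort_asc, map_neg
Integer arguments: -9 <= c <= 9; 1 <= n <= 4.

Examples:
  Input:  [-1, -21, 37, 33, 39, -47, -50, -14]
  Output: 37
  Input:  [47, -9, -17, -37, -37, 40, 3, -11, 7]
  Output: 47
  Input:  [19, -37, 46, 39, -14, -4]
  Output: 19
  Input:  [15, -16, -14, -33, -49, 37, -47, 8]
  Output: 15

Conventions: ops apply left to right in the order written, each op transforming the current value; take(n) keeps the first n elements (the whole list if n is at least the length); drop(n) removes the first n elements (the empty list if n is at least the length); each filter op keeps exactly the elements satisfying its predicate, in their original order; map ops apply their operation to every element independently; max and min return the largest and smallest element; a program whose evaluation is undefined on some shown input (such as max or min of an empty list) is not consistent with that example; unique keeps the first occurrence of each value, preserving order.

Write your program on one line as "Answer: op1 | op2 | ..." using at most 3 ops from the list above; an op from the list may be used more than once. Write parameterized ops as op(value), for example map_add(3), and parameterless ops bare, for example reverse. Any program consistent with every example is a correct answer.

take(3) | filter_gt(6) | min

Check, running the answer program on each example:
  [-1, -21, 37, 33, 39, -47, -50, -14] -> [-1, -21, 37] -> [37] -> 37
  [47, -9, -17, -37, -37, 40, 3, -11, 7] -> [47, -9, -17] -> [47] -> 47
  [19, -37, 46, 39, -14, -4] -> [19, -37, 46] -> [19, 46] -> 19
  [15, -16, -14, -33, -49, 37, -47, 8] -> [15, -16, -14] -> [15] -> 15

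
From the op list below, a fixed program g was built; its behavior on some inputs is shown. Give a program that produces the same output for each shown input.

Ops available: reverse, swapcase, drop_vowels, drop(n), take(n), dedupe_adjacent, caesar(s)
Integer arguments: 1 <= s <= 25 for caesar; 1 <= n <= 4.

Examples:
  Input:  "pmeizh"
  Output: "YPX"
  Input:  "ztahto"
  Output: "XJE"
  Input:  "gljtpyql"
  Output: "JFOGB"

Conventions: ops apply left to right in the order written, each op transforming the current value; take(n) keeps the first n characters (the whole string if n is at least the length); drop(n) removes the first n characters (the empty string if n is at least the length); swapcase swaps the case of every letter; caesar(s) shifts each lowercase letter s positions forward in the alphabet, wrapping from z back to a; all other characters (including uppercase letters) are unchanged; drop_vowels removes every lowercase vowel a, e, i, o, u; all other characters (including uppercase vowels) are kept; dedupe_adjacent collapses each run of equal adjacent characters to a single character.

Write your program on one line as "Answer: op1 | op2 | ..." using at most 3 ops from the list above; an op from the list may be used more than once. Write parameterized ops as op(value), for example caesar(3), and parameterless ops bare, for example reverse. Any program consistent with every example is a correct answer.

caesar(16) | swapcase | drop(3)

Check, running the answer program on each example:
  "pmeizh" -> "fcuypx" -> "FCUYPX" -> "YPX"
  "ztahto" -> "pjqxje" -> "PJQXJE" -> "XJE"
  "gljtpyql" -> "wbzjfogb" -> "WBZJFOGB" -> "JFOGB"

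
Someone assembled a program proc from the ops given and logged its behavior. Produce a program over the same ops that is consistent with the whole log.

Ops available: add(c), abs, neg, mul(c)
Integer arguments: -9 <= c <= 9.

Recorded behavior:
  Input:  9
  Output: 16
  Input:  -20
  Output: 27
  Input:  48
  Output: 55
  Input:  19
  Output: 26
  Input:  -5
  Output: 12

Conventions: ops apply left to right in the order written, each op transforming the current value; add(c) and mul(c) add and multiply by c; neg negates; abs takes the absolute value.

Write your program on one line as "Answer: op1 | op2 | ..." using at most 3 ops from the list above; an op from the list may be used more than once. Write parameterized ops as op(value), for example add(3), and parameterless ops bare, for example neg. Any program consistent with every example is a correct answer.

abs | add(7)

Check, running the answer program on each example:
  9 -> 9 -> 16
  -20 -> 20 -> 27
  48 -> 48 -> 55
  19 -> 19 -> 26
  -5 -> 5 -> 12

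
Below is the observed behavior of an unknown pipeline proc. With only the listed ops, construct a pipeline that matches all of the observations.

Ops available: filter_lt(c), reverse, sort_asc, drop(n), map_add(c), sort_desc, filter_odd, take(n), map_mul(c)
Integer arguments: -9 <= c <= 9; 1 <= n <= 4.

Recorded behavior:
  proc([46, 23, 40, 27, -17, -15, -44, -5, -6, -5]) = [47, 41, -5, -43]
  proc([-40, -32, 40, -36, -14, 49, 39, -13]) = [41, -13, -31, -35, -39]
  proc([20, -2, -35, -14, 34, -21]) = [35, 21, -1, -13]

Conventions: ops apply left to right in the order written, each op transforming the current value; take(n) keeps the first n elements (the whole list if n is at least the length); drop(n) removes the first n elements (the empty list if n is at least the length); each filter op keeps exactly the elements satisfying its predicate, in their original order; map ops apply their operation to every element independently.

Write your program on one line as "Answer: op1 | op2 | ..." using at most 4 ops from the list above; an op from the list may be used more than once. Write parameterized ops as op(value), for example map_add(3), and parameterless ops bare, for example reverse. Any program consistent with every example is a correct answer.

reverse | sort_desc | map_add(1) | filter_odd

Check, running the answer program on each example:
  [46, 23, 40, 27, -17, -15, -44, -5, -6, -5] -> [-5, -6, -5, -44, -15, -17, 27, 40, 23, 46] -> [46, 40, 27, 23, -5, -5, -6, -15, -17, -44] -> [47, 41, 28, 24, -4, -4, -5, -14, -16, -43] -> [47, 41, -5, -43]
  [-40, -32, 40, -36, -14, 49, 39, -13] -> [-13, 39, 49, -14, -36, 40, -32, -40] -> [49, 40, 39, -13, -14, -32, -36, -40] -> [50, 41, 40, -12, -13, -31, -35, -39] -> [41, -13, -31, -35, -39]
  [20, -2, -35, -14, 34, -21] -> [-21, 34, -14, -35, -2, 20] -> [34, 20, -2, -14, -21, -35] -> [35, 21, -1, -13, -20, -34] -> [35, 21, -1, -13]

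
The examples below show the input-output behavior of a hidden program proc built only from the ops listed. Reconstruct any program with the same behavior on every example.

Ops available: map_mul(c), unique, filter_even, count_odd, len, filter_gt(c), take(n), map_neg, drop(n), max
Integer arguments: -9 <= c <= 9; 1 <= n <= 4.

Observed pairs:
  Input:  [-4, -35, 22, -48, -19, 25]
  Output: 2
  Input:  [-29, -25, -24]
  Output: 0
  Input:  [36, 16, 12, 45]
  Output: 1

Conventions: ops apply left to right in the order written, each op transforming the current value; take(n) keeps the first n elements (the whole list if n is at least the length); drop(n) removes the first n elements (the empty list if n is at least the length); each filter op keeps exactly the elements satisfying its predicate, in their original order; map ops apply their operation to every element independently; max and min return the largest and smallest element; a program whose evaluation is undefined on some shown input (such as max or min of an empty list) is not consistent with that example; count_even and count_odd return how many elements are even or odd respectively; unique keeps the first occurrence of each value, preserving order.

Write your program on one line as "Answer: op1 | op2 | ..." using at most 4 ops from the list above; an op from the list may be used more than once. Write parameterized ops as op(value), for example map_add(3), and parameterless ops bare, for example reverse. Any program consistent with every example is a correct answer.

map_mul(-7) | drop(3) | map_neg | count_odd

Check, running the answer program on each example:
  [-4, -35, 22, -48, -19, 25] -> [28, 245, -154, 336, 133, -175] -> [336, 133, -175] -> [-336, -133, 175] -> 2
  [-29, -25, -24] -> [203, 175, 168] -> [] -> [] -> 0
  [36, 16, 12, 45] -> [-252, -112, -84, -315] -> [-315] -> [315] -> 1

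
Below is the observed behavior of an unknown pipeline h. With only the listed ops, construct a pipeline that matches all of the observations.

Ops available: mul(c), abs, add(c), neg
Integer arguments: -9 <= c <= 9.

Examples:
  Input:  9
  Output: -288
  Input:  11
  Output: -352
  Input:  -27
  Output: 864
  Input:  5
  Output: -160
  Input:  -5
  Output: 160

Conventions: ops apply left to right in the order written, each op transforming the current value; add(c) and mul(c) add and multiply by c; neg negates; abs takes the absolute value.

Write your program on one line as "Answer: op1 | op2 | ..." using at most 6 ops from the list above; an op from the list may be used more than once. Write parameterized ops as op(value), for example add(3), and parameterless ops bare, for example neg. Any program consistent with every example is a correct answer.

neg | mul(4) | neg | mul(8) | neg

Check, running the answer program on each example:
  9 -> -9 -> -36 -> 36 -> 288 -> -288
  11 -> -11 -> -44 -> 44 -> 352 -> -352
  -27 -> 27 -> 108 -> -108 -> -864 -> 864
  5 -> -5 -> -20 -> 20 -> 160 -> -160
  -5 -> 5 -> 20 -> -20 -> -160 -> 160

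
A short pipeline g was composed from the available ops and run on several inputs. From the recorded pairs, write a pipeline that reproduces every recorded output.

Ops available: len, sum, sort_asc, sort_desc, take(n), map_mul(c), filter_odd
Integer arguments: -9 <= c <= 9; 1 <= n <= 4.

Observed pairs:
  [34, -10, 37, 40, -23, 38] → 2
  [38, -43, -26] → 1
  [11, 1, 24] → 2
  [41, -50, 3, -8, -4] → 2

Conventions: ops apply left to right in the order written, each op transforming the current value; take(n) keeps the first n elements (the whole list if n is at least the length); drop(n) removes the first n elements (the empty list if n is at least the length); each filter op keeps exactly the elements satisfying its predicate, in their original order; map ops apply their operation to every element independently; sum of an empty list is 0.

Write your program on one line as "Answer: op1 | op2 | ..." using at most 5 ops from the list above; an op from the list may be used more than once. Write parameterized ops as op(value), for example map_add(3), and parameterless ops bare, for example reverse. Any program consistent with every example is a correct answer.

sort_asc | filter_odd | map_mul(-8) | len

Check, running the answer program on each example:
  [34, -10, 37, 40, -23, 38] -> [-23, -10, 34, 37, 38, 40] -> [-23, 37] -> [184, -296] -> 2
  [38, -43, -26] -> [-43, -26, 38] -> [-43] -> [344] -> 1
  [11, 1, 24] -> [1, 11, 24] -> [1, 11] -> [-8, -88] -> 2
  [41, -50, 3, -8, -4] -> [-50, -8, -4, 3, 41] -> [3, 41] -> [-24, -328] -> 2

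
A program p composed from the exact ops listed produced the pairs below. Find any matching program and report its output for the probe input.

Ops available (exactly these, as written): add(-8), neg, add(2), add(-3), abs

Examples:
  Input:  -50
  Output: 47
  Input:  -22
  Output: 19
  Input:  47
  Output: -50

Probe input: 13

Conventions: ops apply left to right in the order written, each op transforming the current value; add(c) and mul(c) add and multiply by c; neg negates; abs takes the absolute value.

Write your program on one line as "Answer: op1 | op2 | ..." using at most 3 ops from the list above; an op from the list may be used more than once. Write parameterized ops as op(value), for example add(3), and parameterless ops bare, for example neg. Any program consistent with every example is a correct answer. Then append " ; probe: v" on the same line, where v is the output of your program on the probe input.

neg | add(-3) ; probe: -16

Check, running the answer program on each example:
  -50 -> 50 -> 47
  -22 -> 22 -> 19
  47 -> -47 -> -50
  probe: 13 -> -13 -> -16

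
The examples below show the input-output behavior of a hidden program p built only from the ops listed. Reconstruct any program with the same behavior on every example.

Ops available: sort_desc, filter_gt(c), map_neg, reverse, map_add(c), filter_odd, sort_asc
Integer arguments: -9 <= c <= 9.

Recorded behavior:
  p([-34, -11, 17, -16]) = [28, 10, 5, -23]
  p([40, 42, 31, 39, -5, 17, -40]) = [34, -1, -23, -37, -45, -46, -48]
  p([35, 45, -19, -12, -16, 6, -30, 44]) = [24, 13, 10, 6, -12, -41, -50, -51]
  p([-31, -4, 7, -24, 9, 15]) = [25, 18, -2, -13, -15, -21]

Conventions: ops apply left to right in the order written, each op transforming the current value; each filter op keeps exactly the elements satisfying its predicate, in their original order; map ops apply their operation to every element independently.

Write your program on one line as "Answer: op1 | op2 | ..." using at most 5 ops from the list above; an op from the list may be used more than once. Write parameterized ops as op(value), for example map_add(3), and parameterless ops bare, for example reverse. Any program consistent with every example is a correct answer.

reverse | map_add(6) | map_neg | sort_asc | sort_desc

Check, running the answer program on each example:
  [-34, -11, 17, -16] -> [-16, 17, -11, -34] -> [-10, 23, -5, -28] -> [10, -23, 5, 28] -> [-23, 5, 10, 28] -> [28, 10, 5, -23]
  [40, 42, 31, 39, -5, 17, -40] -> [-40, 17, -5, 39, 31, 42, 40] -> [-34, 23, 1, 45, 37, 48, 46] -> [34, -23, -1, -45, -37, -48, -46] -> [-48, -46, -45, -37, -23, -1, 34] -> [34, -1, -23, -37, -45, -46, -48]
  [35, 45, -19, -12, -16, 6, -30, 44] -> [44, -30, 6, -16, -12, -19, 45, 35] -> [50, -24, 12, -10, -6, -13, 51, 41] -> [-50, 24, -12, 10, 6, 13, -51, -41] -> [-51, -50, -41, -12, 6, 10, 13, 24] -> [24, 13, 10, 6, -12, -41, -50, -51]
  [-31, -4, 7, -24, 9, 15] -> [15, 9, -24, 7, -4, -31] -> [21, 15, -18, 13, 2, -25] -> [-21, -15, 18, -13, -2, 25] -> [-21, -15, -13, -2, 18, 25] -> [25, 18, -2, -13, -15, -21]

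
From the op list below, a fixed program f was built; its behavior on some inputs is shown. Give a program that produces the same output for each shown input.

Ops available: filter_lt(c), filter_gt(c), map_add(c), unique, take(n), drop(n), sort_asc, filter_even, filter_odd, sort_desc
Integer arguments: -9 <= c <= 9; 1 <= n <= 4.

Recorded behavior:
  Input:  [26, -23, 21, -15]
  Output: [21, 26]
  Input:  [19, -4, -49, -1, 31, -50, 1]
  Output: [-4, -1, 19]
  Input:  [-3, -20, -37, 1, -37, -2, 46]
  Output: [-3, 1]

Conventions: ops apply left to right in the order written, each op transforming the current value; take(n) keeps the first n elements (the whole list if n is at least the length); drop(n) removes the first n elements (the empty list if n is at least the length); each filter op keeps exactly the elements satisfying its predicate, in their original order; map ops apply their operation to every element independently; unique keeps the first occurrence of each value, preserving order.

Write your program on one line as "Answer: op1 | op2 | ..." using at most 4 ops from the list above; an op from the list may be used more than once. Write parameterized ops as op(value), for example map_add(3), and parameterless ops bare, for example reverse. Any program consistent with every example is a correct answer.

unique | take(4) | sort_asc | filter_gt(-8)

Check, running the answer program on each example:
  [26, -23, 21, -15] -> [26, -23, 21, -15] -> [26, -23, 21, -15] -> [-23, -15, 21, 26] -> [21, 26]
  [19, -4, -49, -1, 31, -50, 1] -> [19, -4, -49, -1, 31, -50, 1] -> [19, -4, -49, -1] -> [-49, -4, -1, 19] -> [-4, -1, 19]
  [-3, -20, -37, 1, -37, -2, 46] -> [-3, -20, -37, 1, -2, 46] -> [-3, -20, -37, 1] -> [-37, -20, -3, 1] -> [-3, 1]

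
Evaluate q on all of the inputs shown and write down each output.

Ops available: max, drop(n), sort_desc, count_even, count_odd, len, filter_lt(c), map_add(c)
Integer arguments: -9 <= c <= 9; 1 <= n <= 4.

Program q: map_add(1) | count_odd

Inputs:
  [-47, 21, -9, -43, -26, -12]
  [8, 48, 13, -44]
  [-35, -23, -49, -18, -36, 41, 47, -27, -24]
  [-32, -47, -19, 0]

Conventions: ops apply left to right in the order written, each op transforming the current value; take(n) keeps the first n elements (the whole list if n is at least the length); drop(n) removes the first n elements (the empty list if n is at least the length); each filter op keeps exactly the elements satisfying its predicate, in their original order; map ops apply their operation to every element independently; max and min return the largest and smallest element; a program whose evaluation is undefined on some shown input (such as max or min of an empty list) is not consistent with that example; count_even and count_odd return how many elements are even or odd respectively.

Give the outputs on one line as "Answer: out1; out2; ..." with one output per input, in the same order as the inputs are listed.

Execution, op by op:
  [-47, 21, -9, -43, -26, -12] -> [-46, 22, -8, -42, -25, -11] -> 2
  [8, 48, 13, -44] -> [9, 49, 14, -43] -> 3
  [-35, -23, -49, -18, -36, 41, 47, -27, -24] -> [-34, -22, -48, -17, -35, 42, 48, -26, -23] -> 3
  [-32, -47, -19, 0] -> [-31, -46, -18, 1] -> 2

2; 3; 3; 2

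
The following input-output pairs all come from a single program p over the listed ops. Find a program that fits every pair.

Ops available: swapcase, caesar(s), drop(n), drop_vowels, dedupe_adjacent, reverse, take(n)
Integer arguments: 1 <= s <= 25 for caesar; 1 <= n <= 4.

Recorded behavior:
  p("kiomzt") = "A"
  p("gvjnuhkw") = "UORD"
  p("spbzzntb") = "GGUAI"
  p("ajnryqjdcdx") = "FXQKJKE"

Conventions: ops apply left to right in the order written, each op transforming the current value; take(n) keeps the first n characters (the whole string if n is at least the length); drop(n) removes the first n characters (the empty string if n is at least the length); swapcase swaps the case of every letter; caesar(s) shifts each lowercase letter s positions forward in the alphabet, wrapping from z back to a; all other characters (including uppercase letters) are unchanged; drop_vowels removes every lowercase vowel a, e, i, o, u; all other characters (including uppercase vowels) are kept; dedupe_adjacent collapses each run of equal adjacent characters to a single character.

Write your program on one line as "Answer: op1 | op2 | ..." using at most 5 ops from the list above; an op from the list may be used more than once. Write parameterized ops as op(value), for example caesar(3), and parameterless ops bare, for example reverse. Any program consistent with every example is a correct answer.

drop_vowels | drop(3) | caesar(7) | swapcase

Check, running the answer program on each example:
  "kiomzt" -> "kmzt" -> "t" -> "a" -> "A"
  "gvjnuhkw" -> "gvjnhkw" -> "nhkw" -> "uord" -> "UORD"
  "spbzzntb" -> "spbzzntb" -> "zzntb" -> "gguai" -> "GGUAI"
  "ajnryqjdcdx" -> "jnryqjdcdx" -> "yqjdcdx" -> "fxqkjke" -> "FXQKJKE"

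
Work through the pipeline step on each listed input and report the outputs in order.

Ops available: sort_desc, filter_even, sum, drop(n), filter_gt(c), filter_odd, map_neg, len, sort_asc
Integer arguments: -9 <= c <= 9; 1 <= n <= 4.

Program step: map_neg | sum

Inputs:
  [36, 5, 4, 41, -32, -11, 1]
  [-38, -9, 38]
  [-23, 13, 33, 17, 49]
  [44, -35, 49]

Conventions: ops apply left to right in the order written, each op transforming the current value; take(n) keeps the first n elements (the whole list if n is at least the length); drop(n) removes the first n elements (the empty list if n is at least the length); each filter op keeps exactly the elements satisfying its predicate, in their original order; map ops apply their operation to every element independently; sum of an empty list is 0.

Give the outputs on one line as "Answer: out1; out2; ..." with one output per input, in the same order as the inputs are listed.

Execution, op by op:
  [36, 5, 4, 41, -32, -11, 1] -> [-36, -5, -4, -41, 32, 11, -1] -> -44
  [-38, -9, 38] -> [38, 9, -38] -> 9
  [-23, 13, 33, 17, 49] -> [23, -13, -33, -17, -49] -> -89
  [44, -35, 49] -> [-44, 35, -49] -> -58

-44; 9; -89; -58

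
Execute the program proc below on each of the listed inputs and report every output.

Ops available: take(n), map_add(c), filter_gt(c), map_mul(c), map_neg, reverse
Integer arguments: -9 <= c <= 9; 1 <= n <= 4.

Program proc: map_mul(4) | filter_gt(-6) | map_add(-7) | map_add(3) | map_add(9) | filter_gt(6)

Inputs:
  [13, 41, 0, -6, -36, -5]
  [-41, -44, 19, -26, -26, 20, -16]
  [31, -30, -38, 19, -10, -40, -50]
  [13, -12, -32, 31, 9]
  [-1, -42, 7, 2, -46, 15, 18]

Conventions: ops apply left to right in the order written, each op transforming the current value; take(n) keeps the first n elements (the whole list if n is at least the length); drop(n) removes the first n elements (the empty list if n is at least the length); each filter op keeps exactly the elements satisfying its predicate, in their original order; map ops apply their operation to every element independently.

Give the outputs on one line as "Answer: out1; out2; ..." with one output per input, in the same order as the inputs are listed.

[57, 169]; [81, 85]; [129, 81]; [57, 129, 41]; [33, 13, 65, 77]

Execution, op by op:
  [13, 41, 0, -6, -36, -5] -> [52, 164, 0, -24, -144, -20] -> [52, 164, 0] -> [45, 157, -7] -> [48, 160, -4] -> [57, 169, 5] -> [57, 169]
  [-41, -44, 19, -26, -26, 20, -16] -> [-164, -176, 76, -104, -104, 80, -64] -> [76, 80] -> [69, 73] -> [72, 76] -> [81, 85] -> [81, 85]
  [31, -30, -38, 19, -10, -40, -50] -> [124, -120, -152, 76, -40, -160, -200] -> [124, 76] -> [117, 69] -> [120, 72] -> [129, 81] -> [129, 81]
  [13, -12, -32, 31, 9] -> [52, -48, -128, 124, 36] -> [52, 124, 36] -> [45, 117, 29] -> [48, 120, 32] -> [57, 129, 41] -> [57, 129, 41]
  [-1, -42, 7, 2, -46, 15, 18] -> [-4, -168, 28, 8, -184, 60, 72] -> [-4, 28, 8, 60, 72] -> [-11, 21, 1, 53, 65] -> [-8, 24, 4, 56, 68] -> [1, 33, 13, 65, 77] -> [33, 13, 65, 77]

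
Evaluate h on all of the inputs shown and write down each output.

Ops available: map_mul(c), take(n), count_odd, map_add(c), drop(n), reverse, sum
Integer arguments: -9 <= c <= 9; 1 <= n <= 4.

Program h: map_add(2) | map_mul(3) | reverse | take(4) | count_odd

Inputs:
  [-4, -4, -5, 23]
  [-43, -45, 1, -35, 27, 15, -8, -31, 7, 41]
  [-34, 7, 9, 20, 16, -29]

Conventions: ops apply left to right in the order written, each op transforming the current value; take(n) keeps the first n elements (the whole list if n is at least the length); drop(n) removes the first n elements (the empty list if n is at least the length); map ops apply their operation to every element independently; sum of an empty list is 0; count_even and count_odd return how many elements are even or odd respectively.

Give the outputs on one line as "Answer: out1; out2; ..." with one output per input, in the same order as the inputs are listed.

Execution, op by op:
  [-4, -4, -5, 23] -> [-2, -2, -3, 25] -> [-6, -6, -9, 75] -> [75, -9, -6, -6] -> [75, -9, -6, -6] -> 2
  [-43, -45, 1, -35, 27, 15, -8, -31, 7, 41] -> [-41, -43, 3, -33, 29, 17, -6, -29, 9, 43] -> [-123, -129, 9, -99, 87, 51, -18, -87, 27, 129] -> [129, 27, -87, -18, 51, 87, -99, 9, -129, -123] -> [129, 27, -87, -18] -> 3
  [-34, 7, 9, 20, 16, -29] -> [-32, 9, 11, 22, 18, -27] -> [-96, 27, 33, 66, 54, -81] -> [-81, 54, 66, 33, 27, -96] -> [-81, 54, 66, 33] -> 2

2; 3; 2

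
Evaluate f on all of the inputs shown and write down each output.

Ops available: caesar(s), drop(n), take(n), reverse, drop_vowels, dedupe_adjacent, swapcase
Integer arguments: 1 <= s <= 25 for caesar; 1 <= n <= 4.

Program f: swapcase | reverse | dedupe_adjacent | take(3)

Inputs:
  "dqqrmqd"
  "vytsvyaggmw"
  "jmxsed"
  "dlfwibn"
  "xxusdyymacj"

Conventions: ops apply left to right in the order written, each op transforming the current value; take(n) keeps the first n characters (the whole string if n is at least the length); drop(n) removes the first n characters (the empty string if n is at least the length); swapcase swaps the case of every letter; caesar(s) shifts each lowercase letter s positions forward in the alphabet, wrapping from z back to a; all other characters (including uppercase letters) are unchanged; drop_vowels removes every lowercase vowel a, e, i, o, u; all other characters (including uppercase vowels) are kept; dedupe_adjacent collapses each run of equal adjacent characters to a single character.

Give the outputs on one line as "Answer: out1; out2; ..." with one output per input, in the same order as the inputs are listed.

Execution, op by op:
  "dqqrmqd" -> "DQQRMQD" -> "DQMRQQD" -> "DQMRQD" -> "DQM"
  "vytsvyaggmw" -> "VYTSVYAGGMW" -> "WMGGAYVSTYV" -> "WMGAYVSTYV" -> "WMG"
  "jmxsed" -> "JMXSED" -> "DESXMJ" -> "DESXMJ" -> "DES"
  "dlfwibn" -> "DLFWIBN" -> "NBIWFLD" -> "NBIWFLD" -> "NBI"
  "xxusdyymacj" -> "XXUSDYYMACJ" -> "JCAMYYDSUXX" -> "JCAMYDSUX" -> "JCA"

"DQM"; "WMG"; "DES"; "NBI"; "JCA"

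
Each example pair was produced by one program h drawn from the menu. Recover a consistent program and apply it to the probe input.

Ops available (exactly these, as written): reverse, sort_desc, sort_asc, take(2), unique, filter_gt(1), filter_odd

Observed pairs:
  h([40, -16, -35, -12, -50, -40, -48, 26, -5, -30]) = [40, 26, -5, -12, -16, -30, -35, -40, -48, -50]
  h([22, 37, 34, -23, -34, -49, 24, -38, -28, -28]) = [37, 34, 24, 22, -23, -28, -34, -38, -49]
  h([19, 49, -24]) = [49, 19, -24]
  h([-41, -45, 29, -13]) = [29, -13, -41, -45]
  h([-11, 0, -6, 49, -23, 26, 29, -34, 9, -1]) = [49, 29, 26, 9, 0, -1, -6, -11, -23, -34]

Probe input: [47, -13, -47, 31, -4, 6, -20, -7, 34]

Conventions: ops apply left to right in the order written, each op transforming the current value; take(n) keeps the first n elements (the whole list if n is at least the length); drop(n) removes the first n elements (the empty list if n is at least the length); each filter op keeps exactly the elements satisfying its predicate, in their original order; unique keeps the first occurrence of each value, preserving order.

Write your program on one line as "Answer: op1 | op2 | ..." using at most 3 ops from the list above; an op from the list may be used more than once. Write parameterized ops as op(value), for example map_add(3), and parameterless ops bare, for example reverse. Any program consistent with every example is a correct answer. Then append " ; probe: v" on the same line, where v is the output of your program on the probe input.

unique | sort_asc | sort_desc ; probe: [47, 34, 31, 6, -4, -7, -13, -20, -47]

Check, running the answer program on each example:
  [40, -16, -35, -12, -50, -40, -48, 26, -5, -30] -> [40, -16, -35, -12, -50, -40, -48, 26, -5, -30] -> [-50, -48, -40, -35, -30, -16, -12, -5, 26, 40] -> [40, 26, -5, -12, -16, -30, -35, -40, -48, -50]
  [22, 37, 34, -23, -34, -49, 24, -38, -28, -28] -> [22, 37, 34, -23, -34, -49, 24, -38, -28] -> [-49, -38, -34, -28, -23, 22, 24, 34, 37] -> [37, 34, 24, 22, -23, -28, -34, -38, -49]
  [19, 49, -24] -> [19, 49, -24] -> [-24, 19, 49] -> [49, 19, -24]
  [-41, -45, 29, -13] -> [-41, -45, 29, -13] -> [-45, -41, -13, 29] -> [29, -13, -41, -45]
  [-11, 0, -6, 49, -23, 26, 29, -34, 9, -1] -> [-11, 0, -6, 49, -23, 26, 29, -34, 9, -1] -> [-34, -23, -11, -6, -1, 0, 9, 26, 29, 49] -> [49, 29, 26, 9, 0, -1, -6, -11, -23, -34]
  probe: [47, -13, -47, 31, -4, 6, -20, -7, 34] -> [47, -13, -47, 31, -4, 6, -20, -7, 34] -> [-47, -20, -13, -7, -4, 6, 31, 34, 47] -> [47, 34, 31, 6, -4, -7, -13, -20, -47]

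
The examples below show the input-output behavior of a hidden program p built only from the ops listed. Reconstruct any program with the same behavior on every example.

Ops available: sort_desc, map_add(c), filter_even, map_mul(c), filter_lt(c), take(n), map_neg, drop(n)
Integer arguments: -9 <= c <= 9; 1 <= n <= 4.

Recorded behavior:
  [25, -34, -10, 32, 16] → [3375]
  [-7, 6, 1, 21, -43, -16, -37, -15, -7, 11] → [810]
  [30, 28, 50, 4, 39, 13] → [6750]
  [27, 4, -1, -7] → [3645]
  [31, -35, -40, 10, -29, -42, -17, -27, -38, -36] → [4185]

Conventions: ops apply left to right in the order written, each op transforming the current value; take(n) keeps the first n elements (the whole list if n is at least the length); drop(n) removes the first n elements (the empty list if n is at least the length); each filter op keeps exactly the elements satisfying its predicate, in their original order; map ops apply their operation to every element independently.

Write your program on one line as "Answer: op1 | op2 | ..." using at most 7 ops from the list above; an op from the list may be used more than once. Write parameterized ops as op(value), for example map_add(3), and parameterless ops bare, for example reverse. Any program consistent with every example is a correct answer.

map_mul(-5) | take(3) | sort_desc | drop(2) | map_mul(-3) | map_mul(9)

Check, running the answer program on each example:
  [25, -34, -10, 32, 16] -> [-125, 170, 50, -160, -80] -> [-125, 170, 50] -> [170, 50, -125] -> [-125] -> [375] -> [3375]
  [-7, 6, 1, 21, -43, -16, -37, -15, -7, 11] -> [35, -30, -5, -105, 215, 80, 185, 75, 35, -55] -> [35, -30, -5] -> [35, -5, -30] -> [-30] -> [90] -> [810]
  [30, 28, 50, 4, 39, 13] -> [-150, -140, -250, -20, -195, -65] -> [-150, -140, -250] -> [-140, -150, -250] -> [-250] -> [750] -> [6750]
  [27, 4, -1, -7] -> [-135, -20, 5, 35] -> [-135, -20, 5] -> [5, -20, -135] -> [-135] -> [405] -> [3645]
  [31, -35, -40, 10, -29, -42, -17, -27, -38, -36] -> [-155, 175, 200, -50, 145, 210, 85, 135, 190, 180] -> [-155, 175, 200] -> [200, 175, -155] -> [-155] -> [465] -> [4185]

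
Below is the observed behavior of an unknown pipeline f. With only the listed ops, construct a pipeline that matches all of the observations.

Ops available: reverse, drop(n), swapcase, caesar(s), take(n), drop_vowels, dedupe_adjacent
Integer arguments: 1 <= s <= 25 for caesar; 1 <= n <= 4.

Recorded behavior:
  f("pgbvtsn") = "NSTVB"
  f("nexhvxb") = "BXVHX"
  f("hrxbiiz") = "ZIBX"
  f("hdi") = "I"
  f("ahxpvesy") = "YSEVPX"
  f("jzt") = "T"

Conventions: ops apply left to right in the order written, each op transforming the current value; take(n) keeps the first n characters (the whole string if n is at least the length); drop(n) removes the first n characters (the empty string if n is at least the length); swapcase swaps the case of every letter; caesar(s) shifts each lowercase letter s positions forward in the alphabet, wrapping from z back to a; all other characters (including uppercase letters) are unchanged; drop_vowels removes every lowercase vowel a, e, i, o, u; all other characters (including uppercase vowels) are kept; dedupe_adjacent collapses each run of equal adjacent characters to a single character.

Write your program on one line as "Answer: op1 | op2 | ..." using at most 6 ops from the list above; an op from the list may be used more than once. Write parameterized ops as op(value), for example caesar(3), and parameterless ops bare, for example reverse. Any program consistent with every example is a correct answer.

reverse | dedupe_adjacent | reverse | swapcase | drop(2) | reverse

Check, running the answer program on each example:
  "pgbvtsn" -> "nstvbgp" -> "nstvbgp" -> "pgbvtsn" -> "PGBVTSN" -> "BVTSN" -> "NSTVB"
  "nexhvxb" -> "bxvhxen" -> "bxvhxen" -> "nexhvxb" -> "NEXHVXB" -> "XHVXB" -> "BXVHX"
  "hrxbiiz" -> "ziibxrh" -> "zibxrh" -> "hrxbiz" -> "HRXBIZ" -> "XBIZ" -> "ZIBX"
  "hdi" -> "idh" -> "idh" -> "hdi" -> "HDI" -> "I" -> "I"
  "ahxpvesy" -> "ysevpxha" -> "ysevpxha" -> "ahxpvesy" -> "AHXPVESY" -> "XPVESY" -> "YSEVPX"
  "jzt" -> "tzj" -> "tzj" -> "jzt" -> "JZT" -> "T" -> "T"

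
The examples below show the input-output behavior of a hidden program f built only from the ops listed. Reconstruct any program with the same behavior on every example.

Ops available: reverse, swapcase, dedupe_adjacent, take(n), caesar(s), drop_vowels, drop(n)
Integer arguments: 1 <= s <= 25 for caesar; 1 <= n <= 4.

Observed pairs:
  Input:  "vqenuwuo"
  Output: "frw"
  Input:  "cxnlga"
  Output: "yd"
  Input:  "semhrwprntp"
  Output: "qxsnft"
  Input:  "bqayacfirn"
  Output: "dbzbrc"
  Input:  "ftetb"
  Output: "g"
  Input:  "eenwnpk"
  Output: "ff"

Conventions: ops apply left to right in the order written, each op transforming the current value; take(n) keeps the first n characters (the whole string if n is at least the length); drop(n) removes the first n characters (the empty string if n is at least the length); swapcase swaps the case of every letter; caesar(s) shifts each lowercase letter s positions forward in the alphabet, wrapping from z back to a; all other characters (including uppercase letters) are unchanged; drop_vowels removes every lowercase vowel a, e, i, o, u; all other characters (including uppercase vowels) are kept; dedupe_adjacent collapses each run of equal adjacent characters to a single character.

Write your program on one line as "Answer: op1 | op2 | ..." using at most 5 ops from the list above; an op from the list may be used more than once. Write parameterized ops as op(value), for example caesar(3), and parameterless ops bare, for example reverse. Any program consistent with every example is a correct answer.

caesar(1) | reverse | drop(4) | drop_vowels

Check, running the answer program on each example:
  "vqenuwuo" -> "wrfovxvp" -> "pvxvofrw" -> "ofrw" -> "frw"
  "cxnlga" -> "dyomhb" -> "bhmoyd" -> "yd" -> "yd"
  "semhrwprntp" -> "tfnisxqsouq" -> "quosqxsinft" -> "qxsinft" -> "qxsnft"
  "bqayacfirn" -> "crbzbdgjso" -> "osjgdbzbrc" -> "dbzbrc" -> "dbzbrc"
  "ftetb" -> "gufuc" -> "cufug" -> "g" -> "g"
  "eenwnpk" -> "ffoxoql" -> "lqoxoff" -> "off" -> "ff"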